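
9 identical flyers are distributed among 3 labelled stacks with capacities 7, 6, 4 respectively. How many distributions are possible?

31

By stars and bars, unrestricted non-negative solutions to x_1+…+x_3 = 9 number C(9+2,2) = 55.
Subtract solutions that violate a single cap (substitute x_i' = x_i − (cap_i+1)): x_1 ≥ 8 gives C(3,2) = 3; x_2 ≥ 7 gives C(4,2) = 6; x_3 ≥ 5 gives C(6,2) = 15. Together 24.
No two caps can be exceeded simultaneously, so the pair terms are all 0.
By inclusion–exclusion the count is 55 − 24 + 0 = 31.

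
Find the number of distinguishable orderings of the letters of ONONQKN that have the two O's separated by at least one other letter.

300

Total arrangements of ONONQKN: 7!/(3!·2!) = 420.
Arrangements with the O's together: treat OO as one letter, giving (6)!/(3!) = 120.
Subtracting, 420 − 120 = 300 arrangements keep the O's apart.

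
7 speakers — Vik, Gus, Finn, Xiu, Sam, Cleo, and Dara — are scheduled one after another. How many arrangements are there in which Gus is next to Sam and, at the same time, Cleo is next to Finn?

Treat {Gus,Sam} as one block (2 orders) and {Cleo,Finn} as another (2 orders).
That leaves 5 units to arrange: 2 × 2 × 5! = 4 × 120 = 480.

480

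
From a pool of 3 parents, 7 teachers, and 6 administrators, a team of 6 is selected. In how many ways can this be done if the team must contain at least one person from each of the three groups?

Unrestricted: C(16,6) = 8008 ways to pick any 6 of the 16.
Subtract selections that omit an entire group: no parents → C(13,6) = 1716; no teachers → C(9,6) = 84; no administrators → C(10,6) = 210.
Add back selections omitting two groups (i.e. drawn from a single group): C(3,6) + C(7,6) + C(6,6) = 8.
By inclusion–exclusion: 8008 − 2010 + 8 = 6006.

6006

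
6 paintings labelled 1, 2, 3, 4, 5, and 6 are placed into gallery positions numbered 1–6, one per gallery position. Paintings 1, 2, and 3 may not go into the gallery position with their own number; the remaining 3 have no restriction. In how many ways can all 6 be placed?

426

Let Aᵢ (for i ∈ {1, 2, 3}) be the placements that put painting i in its forbidden gallery position. Any j of these fix j positions, leaving (6−j)! ways to fill the rest, and there are C(3,j) ways to pick which j.
By inclusion–exclusion, the number of valid placements is Σ_{j=0}^{3} (−1)^j C(3,j)·(6−j)!.
Computing: 720 − 360 + 72 − 6 = 426.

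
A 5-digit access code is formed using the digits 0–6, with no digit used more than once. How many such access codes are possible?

2520

Choose and order 5 of the 7 symbols: the first digit has 7 options, the next 6, and so on down to 3.
That product is 7 × 6 × 5 × 4 × 3 = 2520.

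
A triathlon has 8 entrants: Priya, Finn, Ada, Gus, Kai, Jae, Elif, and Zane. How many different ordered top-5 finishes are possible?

6720

This is an ordered selection of 5 from 8: P(8,5).
That gives 8 × 7 × 6 × 5 × 4 = 6720.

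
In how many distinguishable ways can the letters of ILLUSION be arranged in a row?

10080

Letter multiplicities in ILLUSION: I×2, L×2, N×1, O×1, S×1, U×1.
Dividing 8! = 40320 by 2!·2! = 4 for the repeated letters gives 10080.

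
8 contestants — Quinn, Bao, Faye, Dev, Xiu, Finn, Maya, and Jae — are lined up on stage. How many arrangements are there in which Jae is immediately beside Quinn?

10080

Place the 6 others and the Jae-Quinn pair as 7 objects in a line; the pair has 2 internal arrangements.
That gives 2 × 7! = 2 × 5040 = 10080.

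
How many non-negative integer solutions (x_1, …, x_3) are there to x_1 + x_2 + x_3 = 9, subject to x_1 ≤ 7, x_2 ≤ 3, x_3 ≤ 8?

Ignoring the caps, the number of non-negative solutions to x_1+…+x_3 = 9 is C(11,2) = 55.
Subtract solutions that violate a single cap (substitute x_i' = x_i − (cap_i+1)): x_1 ≥ 8 gives C(3,2) = 3; x_2 ≥ 4 gives C(7,2) = 21; x_3 ≥ 9 gives C(2,2) = 1. Together 25.
No two caps can be exceeded simultaneously, so the pair terms are all 0.
By inclusion–exclusion the count is 55 − 25 + 0 = 30.

30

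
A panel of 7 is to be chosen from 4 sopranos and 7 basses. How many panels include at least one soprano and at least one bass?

329

With no constraint there are C(11,7) = 330 possible selections.
Selections missing a whole group: no sopranos → C(7,7) = 1; no basses → C(4,7) = 0.
Both groups omitted at once is impossible, so 330 − 1 = 329.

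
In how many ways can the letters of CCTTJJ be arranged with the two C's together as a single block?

Treat the 2 copies of C as a single block. The multiset to arrange is then {CC, J, J, T, T}, 5 items in all.
That gives (5)!/(2!·2!) = 30 arrangements.

30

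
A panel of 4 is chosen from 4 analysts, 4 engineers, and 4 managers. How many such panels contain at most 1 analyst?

294

Split by how many analysts are chosen (0 through 1).
Sum: C(4,0)·C(8,4) + C(4,1)·C(8,3) = 70 + 224 = 294.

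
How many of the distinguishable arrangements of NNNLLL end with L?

10

Fix L in the last position and arrange the remaining 5 letters.
Those 5 letters have L appearing twice and N appearing 3 times, giving (5)!/(3!·2!) = 10.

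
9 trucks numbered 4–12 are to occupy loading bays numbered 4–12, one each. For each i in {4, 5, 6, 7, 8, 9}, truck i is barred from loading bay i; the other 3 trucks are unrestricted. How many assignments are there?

183822

Let Aᵢ (for 4 ≤ i ≤ 9) be the placements that put truck i in its forbidden loading bay. Any j of these fix j positions, leaving (9−j)! ways to fill the rest, and there are C(6,j) ways to pick which j.
By inclusion–exclusion, the number of valid placements is Σ_{j=0}^{6} (−1)^j C(6,j)·(9−j)!.
Computing: 362880 − 241920 + 75600 − 14400 + 1800 − 144 + 6 = 183822.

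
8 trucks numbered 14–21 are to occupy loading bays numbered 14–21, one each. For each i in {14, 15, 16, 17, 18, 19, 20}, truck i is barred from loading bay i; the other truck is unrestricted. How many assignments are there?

Let Aᵢ (for 14 ≤ i ≤ 20) be the placements that put truck i in its forbidden loading bay. Any j of these fix j positions, leaving (8−j)! ways to fill the rest, and there are C(7,j) ways to pick which j.
By inclusion–exclusion, the number of valid placements is Σ_{j=0}^{7} (−1)^j C(7,j)·(8−j)!.
Computing: 40320 − 35280 + 15120 − 4200 + 840 − 126 + 14 − 1 = 16687.

16687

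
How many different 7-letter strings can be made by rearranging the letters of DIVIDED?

420

The 7 letters of DIVIDED have repeats: D appearing 3 times and I appearing twice.
Dividing 7! = 5040 by 3!·2! = 12 for the repeated letters gives 420.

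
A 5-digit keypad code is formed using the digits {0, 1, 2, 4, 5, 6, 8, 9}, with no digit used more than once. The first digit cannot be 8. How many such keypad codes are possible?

5880

The first digit has 8−1 = 7 choices (anything except 8).
The remaining 4 digits are filled from the other 7 symbols without repetition: 7 × 6 × 5 × 4 = 840.
Total: 7 × 840 = 5880.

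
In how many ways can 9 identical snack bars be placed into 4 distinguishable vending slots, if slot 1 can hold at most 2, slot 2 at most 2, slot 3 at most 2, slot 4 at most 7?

By stars and bars, unrestricted non-negative solutions to x_1+…+x_4 = 9 number C(9+3,3) = 220.
Subtract solutions that violate a single cap (substitute x_i' = x_i − (cap_i+1)): x_1 ≥ 3 gives C(9,3) = 84; x_2 ≥ 3 gives C(9,3) = 84; x_3 ≥ 3 gives C(9,3) = 84; x_4 ≥ 8 gives C(4,3) = 4. Together 256.
Add back pairs where two caps are both exceeded: 20 + 20 + 0 + 20 + 0 + 0 = 60.
Subtract triples: 1 + 0 + 0 + 0 = 1.
By inclusion–exclusion the count is 220 − 256 + 60 − 1 = 23.

23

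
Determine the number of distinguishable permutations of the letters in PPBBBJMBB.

The 9 letters of PPBBBJMBB have repeats: B appearing 5 times and P appearing twice.
So there are 9! / (5!·2!) = 1512 distinguishable arrangements.

1512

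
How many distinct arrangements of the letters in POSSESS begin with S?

120

Fix S in the first position and arrange the remaining 6 letters.
Those 6 letters have S appearing 3 times, giving (6)!/(3!) = 120.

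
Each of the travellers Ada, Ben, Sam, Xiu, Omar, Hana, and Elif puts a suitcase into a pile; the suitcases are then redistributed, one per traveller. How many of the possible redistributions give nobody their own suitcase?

This is the derangement count D_7: permutations of 7 items with no fixed point.
By inclusion–exclusion this is Σ_{j=0}^{7} (−1)^j C(7,j)·(7−j)!.
Computing: 5040 − 5040 + 2520 − 840 + 210 − 42 + 7 − 1 = 1854.

1854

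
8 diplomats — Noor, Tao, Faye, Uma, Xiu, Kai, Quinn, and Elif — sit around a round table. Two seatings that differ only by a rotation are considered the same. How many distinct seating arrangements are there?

Fix one person's seat to break rotational symmetry; the remaining 7 people can be arranged in (7)! = 5040 ways.

5040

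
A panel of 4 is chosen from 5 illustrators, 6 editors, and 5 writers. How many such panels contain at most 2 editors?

1605

Split by how many editors are chosen (0 through 2).
Sum: C(6,0)·C(10,4) + C(6,1)·C(10,3) + C(6,2)·C(10,2) = 210 + 720 + 675 = 1605.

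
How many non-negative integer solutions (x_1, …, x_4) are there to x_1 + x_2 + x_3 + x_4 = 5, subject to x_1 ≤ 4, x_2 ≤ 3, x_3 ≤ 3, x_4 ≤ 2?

37

Ignoring the caps, the number of non-negative solutions to x_1+…+x_4 = 5 is C(8,3) = 56.
Subtract solutions that violate a single cap (substitute x_i' = x_i − (cap_i+1)): x_1 ≥ 5 gives C(3,3) = 1; x_2 ≥ 4 gives C(4,3) = 4; x_3 ≥ 4 gives C(4,3) = 4; x_4 ≥ 3 gives C(5,3) = 10. Together 19.
No two caps can be exceeded simultaneously, so the pair terms are all 0.
By inclusion–exclusion the count is 56 − 19 + 0 = 37.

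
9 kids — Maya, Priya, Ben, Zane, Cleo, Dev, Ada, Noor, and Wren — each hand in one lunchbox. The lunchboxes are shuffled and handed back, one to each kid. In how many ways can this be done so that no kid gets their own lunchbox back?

133496

Let Aᵢ be the assignments in which kid i gets their own lunchbox. We want the size of the complement of A₁∪…∪A_9.
By inclusion–exclusion this is Σ_{j=0}^{9} (−1)^j C(9,j)·(9−j)!.
Computing: 362880 − 362880 + 181440 − 60480 + 15120 − 3024 + 504 − 72 + 9 − 1 = 133496.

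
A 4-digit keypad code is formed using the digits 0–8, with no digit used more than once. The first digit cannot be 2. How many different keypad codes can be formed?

The first digit has 9−1 = 8 choices (anything except 2).
The remaining 3 digits are filled from the other 8 symbols without repetition: 8 × 7 × 6 = 336.
Total: 8 × 336 = 2688.

2688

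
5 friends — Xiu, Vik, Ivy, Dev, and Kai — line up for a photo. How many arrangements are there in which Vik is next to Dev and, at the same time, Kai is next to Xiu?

Treat {Vik,Dev} as one block (2 orders) and {Kai,Xiu} as another (2 orders).
That leaves 3 units to arrange: 2 × 2 × 3! = 4 × 6 = 24.

24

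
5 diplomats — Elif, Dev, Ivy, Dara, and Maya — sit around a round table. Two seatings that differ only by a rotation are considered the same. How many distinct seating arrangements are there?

24

Around a circle, 5 distinct people have 5!/5 = (4)! = 24 rotationally distinct seatings.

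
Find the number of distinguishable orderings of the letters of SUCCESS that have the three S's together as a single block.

60

Treat the 3 copies of S as a single block. The multiset to arrange is then {SSS, C, C, E, U}, 5 items in all.
That gives (5)!/(2!) = 60 arrangements.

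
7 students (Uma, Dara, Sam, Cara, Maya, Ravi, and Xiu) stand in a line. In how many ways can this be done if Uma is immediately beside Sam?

1440

Glue Uma and Sam into one block (2 internal orders), leaving 6 units to arrange in a row.
So the count is 2·(6)! = 1440.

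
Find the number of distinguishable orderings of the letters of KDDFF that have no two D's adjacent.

There are 5!/(2!·2!) = 30 arrangements of KDDFF in total.
Arrangements with the D's together: treat DD as one letter, giving (4)!/(2!) = 12.
Subtracting, 30 − 12 = 18 arrangements keep the D's apart.

18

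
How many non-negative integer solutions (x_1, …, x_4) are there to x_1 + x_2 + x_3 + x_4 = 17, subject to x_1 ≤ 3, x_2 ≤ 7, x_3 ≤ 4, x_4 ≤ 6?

20

Without the upper bounds there are C(20,3) = 1140 ways to split 17 among 4 variables.
Subtract solutions that violate a single cap (substitute x_i' = x_i − (cap_i+1)): x_1 ≥ 4 gives C(16,3) = 560; x_2 ≥ 8 gives C(12,3) = 220; x_3 ≥ 5 gives C(15,3) = 455; x_4 ≥ 7 gives C(13,3) = 286. Together 1521.
Add back pairs where two caps are both exceeded: 56 + 165 + 84 + 35 + 10 + 56 = 406.
Subtract triples: 1 + 0 + 4 + 0 = 5.
By inclusion–exclusion the count is 1140 − 1521 + 406 − 5 = 20.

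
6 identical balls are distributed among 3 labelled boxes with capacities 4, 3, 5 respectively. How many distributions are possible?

Ignoring the caps, the number of non-negative solutions to x_1+…+x_3 = 6 is C(8,2) = 28.
Subtract solutions that violate a single cap (substitute x_i' = x_i − (cap_i+1)): x_1 ≥ 5 gives C(3,2) = 3; x_2 ≥ 4 gives C(4,2) = 6; x_3 ≥ 6 gives C(2,2) = 1. Together 10.
No two caps can be exceeded simultaneously, so the pair terms are all 0.
By inclusion–exclusion the count is 28 − 10 + 0 = 18.

18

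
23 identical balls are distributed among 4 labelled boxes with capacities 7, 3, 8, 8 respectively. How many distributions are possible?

20

Without the upper bounds there are C(26,3) = 2600 ways to split 23 among 4 boxes.
Subtract solutions that violate a single cap (substitute x_i' = x_i − (cap_i+1)): x_1 ≥ 8 gives C(18,3) = 816; x_2 ≥ 4 gives C(22,3) = 1540; x_3 ≥ 9 gives C(17,3) = 680; x_4 ≥ 9 gives C(17,3) = 680. Together 3716.
Add back pairs where two caps are both exceeded: 364 + 84 + 84 + 286 + 286 + 56 = 1160.
Subtract triples: 10 + 10 + 0 + 4 = 24.
By inclusion–exclusion the count is 2600 − 3716 + 1160 − 24 = 20.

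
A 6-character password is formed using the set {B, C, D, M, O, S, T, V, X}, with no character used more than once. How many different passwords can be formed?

This is a permutation of 6 out of 9: P(9,6) = 9!/3!.
That product is 9 × 8 × 7 × 6 × 5 × 4 = 60480.

60480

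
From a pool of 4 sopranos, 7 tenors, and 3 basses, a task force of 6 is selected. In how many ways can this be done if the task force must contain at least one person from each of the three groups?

With no constraint there are C(14,6) = 3003 possible selections.
Selections missing a whole group: no sopranos → C(10,6) = 210; no tenors → C(7,6) = 7; no basses → C(11,6) = 462.
Add back selections omitting two groups (i.e. drawn from a single group): C(4,6) + C(7,6) + C(3,6) = 7.
By inclusion–exclusion: 3003 − 679 + 7 = 2331.

2331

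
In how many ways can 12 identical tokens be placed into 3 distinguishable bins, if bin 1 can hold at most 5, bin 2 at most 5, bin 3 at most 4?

6

Without the upper bounds there are C(14,2) = 91 ways to split 12 among 3 bins.
Subtract solutions that violate a single cap (substitute x_i' = x_i − (cap_i+1)): x_1 ≥ 6 gives C(8,2) = 28; x_2 ≥ 6 gives C(8,2) = 28; x_3 ≥ 5 gives C(9,2) = 36. Together 92.
Add back pairs where two caps are both exceeded: 1 + 3 + 3 = 7.
By inclusion–exclusion the count is 91 − 92 + 7 = 6.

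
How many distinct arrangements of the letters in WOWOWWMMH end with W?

Fix W in the last position and arrange the remaining 8 letters.
Those 8 letters have M appearing twice, O appearing twice, and W appearing 3 times, giving (8)!/(3!·2!·2!) = 1680.

1680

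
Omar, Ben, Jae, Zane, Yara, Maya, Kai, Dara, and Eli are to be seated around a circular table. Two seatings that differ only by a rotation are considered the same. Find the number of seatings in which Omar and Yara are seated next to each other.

10080

Glue Omar and Yara into a block (2 internal orders). Seating 8 units around a circle gives (7)! arrangements.
So 2 × (7)! = 2 × 5040 = 10080.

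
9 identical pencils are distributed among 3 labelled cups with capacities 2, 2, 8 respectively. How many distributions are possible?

8

By stars and bars, unrestricted non-negative solutions to x_1+…+x_3 = 9 number C(9+2,2) = 55.
Subtract solutions that violate a single cap (substitute x_i' = x_i − (cap_i+1)): x_1 ≥ 3 gives C(8,2) = 28; x_2 ≥ 3 gives C(8,2) = 28; x_3 ≥ 9 gives C(2,2) = 1. Together 57.
Add back pairs where two caps are both exceeded: 10 + 0 + 0 = 10.
By inclusion–exclusion the count is 55 − 57 + 10 = 8.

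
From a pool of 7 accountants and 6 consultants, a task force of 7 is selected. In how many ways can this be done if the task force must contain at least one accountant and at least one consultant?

1715

With no constraint there are C(13,7) = 1716 possible selections.
Selections missing a whole group: no accountants → C(6,7) = 0; no consultants → C(7,7) = 1.
Both groups omitted at once is impossible, so 1716 − 1 = 1715.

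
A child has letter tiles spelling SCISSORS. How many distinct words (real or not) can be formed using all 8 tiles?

Letter multiplicities in SCISSORS: C×1, I×1, O×1, R×1, S×4.
So there are 8! / (4!) = 1680 distinguishable arrangements.

1680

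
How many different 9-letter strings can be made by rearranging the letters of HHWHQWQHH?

HHWHQWQHH has 9 letters with H appearing 5 times, Q appearing twice, and W appearing twice.
So there are 9! / (5!·2!·2!) = 756 distinguishable arrangements.

756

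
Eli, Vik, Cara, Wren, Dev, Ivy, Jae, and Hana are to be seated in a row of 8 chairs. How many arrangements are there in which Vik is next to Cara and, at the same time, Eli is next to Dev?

2880

Treat {Vik,Cara} as one block (2 orders) and {Eli,Dev} as another (2 orders).
That leaves 6 units to arrange: 2 × 2 × 6! = 4 × 720 = 2880.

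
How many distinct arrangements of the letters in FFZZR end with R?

6

With the last slot taken by R, it remains to arrange the other 4 letters (FFZZ).
Those 4 letters have F appearing twice and Z appearing twice, giving (4)!/(2!·2!) = 6.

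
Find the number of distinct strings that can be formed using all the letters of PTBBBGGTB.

3780

Letter multiplicities in PTBBBGGTB: B×4, G×2, P×1, T×2.
The number of distinct arrangements is 9!/(4!·2!·2!) = 362880/96 = 3780.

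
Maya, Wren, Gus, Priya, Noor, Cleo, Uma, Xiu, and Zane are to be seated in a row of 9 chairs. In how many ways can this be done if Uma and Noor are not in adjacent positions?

282240

Of the 9! = 362880 arrangements, those with Uma and Noor adjacent number 2 × 8! = 80640 (treat the pair as a block with 2 internal orders).
So 362880 − 80640 = 282240 arrangements keep them apart.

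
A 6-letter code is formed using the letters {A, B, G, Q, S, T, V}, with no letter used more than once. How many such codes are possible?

5040

This is a permutation of 6 out of 7: P(7,6) = 7!/1!.
7 × 6 × 5 × 4 × 3 × 2 = 5040.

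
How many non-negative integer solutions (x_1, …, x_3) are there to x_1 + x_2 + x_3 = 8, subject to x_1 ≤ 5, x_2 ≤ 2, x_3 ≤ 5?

12

Without the upper bounds there are C(10,2) = 45 ways to split 8 among 3 variables.
Subtract solutions that violate a single cap (substitute x_i' = x_i − (cap_i+1)): x_1 ≥ 6 gives C(4,2) = 6; x_2 ≥ 3 gives C(7,2) = 21; x_3 ≥ 6 gives C(4,2) = 6. Together 33.
No two caps can be exceeded simultaneously, so the pair terms are all 0.
By inclusion–exclusion the count is 45 − 33 + 0 = 12.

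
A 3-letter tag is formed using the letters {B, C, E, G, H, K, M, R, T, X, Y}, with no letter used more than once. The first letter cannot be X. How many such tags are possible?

900

The first letter has 11−1 = 10 choices (anything except X).
The remaining 2 letters are filled from the other 10 symbols without repetition: 10 × 9 = 90.
Total: 10 × 90 = 900.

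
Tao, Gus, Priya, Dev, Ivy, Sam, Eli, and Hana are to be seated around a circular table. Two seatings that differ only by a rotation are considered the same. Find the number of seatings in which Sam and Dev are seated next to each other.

1440

Glue Sam and Dev into a block (2 internal orders). Seating 7 units around a circle gives (6)! arrangements.
So 2 × (6)! = 2 × 720 = 1440.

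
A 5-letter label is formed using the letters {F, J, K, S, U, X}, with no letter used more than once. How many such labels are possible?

Choose and order 5 of the 6 symbols: the first letter has 6 options, the next 5, and so on down to 2.
6 × 5 × 4 × 3 × 2 = 720.

720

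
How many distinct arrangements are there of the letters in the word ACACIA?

The 6 letters of ACACIA have repeats: A appearing 3 times and C appearing twice.
So there are 6! / (3!·2!) = 60 distinguishable arrangements.

60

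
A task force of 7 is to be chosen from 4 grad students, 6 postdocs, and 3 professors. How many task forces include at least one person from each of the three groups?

1559

Total 7-person selections from all 13: C(13,7) = 1716.
Subtract selections that omit an entire group: no grad students → C(9,7) = 36; no postdocs → C(7,7) = 1; no professors → C(10,7) = 120.
Add back selections omitting two groups (i.e. drawn from a single group): C(4,7) + C(6,7) + C(3,7) = 0.
By inclusion–exclusion: 1716 − 157 + 0 = 1559.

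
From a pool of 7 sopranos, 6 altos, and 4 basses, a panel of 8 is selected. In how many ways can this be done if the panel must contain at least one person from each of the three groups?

22813

Unrestricted: C(17,8) = 24310 ways to pick any 8 of the 17.
Selections missing a whole group: no sopranos → C(10,8) = 45; no altos → C(11,8) = 165; no basses → C(13,8) = 1287.
Add back selections omitting two groups (i.e. drawn from a single group): C(7,8) + C(6,8) + C(4,8) = 0.
By inclusion–exclusion: 24310 − 1497 + 0 = 22813.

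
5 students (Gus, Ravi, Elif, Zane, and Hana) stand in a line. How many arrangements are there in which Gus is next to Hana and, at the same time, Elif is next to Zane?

24

Treat {Gus,Hana} as one block (2 orders) and {Elif,Zane} as another (2 orders).
That leaves 3 units to arrange: 2 × 2 × 3! = 4 × 6 = 24.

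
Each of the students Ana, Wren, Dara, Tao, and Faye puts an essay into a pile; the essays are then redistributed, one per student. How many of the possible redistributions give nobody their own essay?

44

Count assignments avoiding every fixed point. For any j of the 5 students fixed to their own essay, the other 5−j can be arranged in (5−j)! ways.
By inclusion–exclusion this is Σ_{j=0}^{5} (−1)^j C(5,j)·(5−j)!.
Computing: 120 − 120 + 60 − 20 + 5 − 1 = 44.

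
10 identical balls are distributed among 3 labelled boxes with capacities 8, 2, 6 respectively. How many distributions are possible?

18

Ignoring the caps, the number of non-negative solutions to x_1+…+x_3 = 10 is C(12,2) = 66.
Subtract solutions that violate a single cap (substitute x_i' = x_i − (cap_i+1)): x_1 ≥ 9 gives C(3,2) = 3; x_2 ≥ 3 gives C(9,2) = 36; x_3 ≥ 7 gives C(5,2) = 10. Together 49.
Add back pairs where two caps are both exceeded: 0 + 0 + 1 = 1.
By inclusion–exclusion the count is 66 − 49 + 1 = 18.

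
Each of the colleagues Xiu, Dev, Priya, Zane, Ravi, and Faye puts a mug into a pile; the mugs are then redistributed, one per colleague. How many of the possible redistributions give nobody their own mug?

Count assignments avoiding every fixed point. For any j of the 6 colleagues fixed to their own mug, the other 6−j can be arranged in (6−j)! ways.
By inclusion–exclusion this is Σ_{j=0}^{6} (−1)^j C(6,j)·(6−j)!.
Computing: 720 − 720 + 360 − 120 + 30 − 6 + 1 = 265.

265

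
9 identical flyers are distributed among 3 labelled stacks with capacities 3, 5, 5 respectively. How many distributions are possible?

14

Without the upper bounds there are C(11,2) = 55 ways to split 9 among 3 stacks.
Subtract solutions that violate a single cap (substitute x_i' = x_i − (cap_i+1)): x_1 ≥ 4 gives C(7,2) = 21; x_2 ≥ 6 gives C(5,2) = 10; x_3 ≥ 6 gives C(5,2) = 10. Together 41.
No two caps can be exceeded simultaneously, so the pair terms are all 0.
By inclusion–exclusion the count is 55 − 41 + 0 = 14.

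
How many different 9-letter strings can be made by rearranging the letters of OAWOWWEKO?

10080

The 9 letters of OAWOWWEKO have repeats: O appearing 3 times and W appearing 3 times.
The number of distinct arrangements is 9!/(3!·3!) = 362880/36 = 10080.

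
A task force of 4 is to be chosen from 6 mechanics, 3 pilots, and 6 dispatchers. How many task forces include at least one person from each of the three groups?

Total 4-person selections from all 15: C(15,4) = 1365.
Subtract selections that omit an entire group: no mechanics → C(9,4) = 126; no pilots → C(12,4) = 495; no dispatchers → C(9,4) = 126.
Add back selections omitting two groups (i.e. drawn from a single group): C(6,4) + C(3,4) + C(6,4) = 30.
By inclusion–exclusion: 1365 − 747 + 30 = 648.

648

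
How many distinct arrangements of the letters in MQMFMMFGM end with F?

336

With the last slot taken by F, it remains to arrange the other 8 letters (MQMMMFGM).
Those 8 letters have M appearing 5 times, giving (8)!/(5!) = 336.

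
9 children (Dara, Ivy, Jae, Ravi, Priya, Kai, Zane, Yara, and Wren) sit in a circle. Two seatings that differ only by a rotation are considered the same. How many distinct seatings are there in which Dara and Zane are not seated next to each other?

All circular seatings of 9 people number (8)! = 40320.
Seatings with Dara beside Zane: treat them as a block with 2 internal orders, giving 2 × (7)! = 10080.
Subtracting, 40320 − 10080 = 30240.

30240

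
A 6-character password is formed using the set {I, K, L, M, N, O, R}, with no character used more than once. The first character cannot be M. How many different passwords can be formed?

4320

The first character has 7−1 = 6 choices (anything except M).
The remaining 5 characters are filled from the other 6 symbols without repetition: 6 × 5 × 4 × 3 × 2 = 720.
Total: 6 × 720 = 4320.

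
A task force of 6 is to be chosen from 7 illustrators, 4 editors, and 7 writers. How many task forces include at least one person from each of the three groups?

With no constraint there are C(18,6) = 18564 possible selections.
Subtract selections that omit an entire group: no illustrators → C(11,6) = 462; no editors → C(14,6) = 3003; no writers → C(11,6) = 462.
Add back selections omitting two groups (i.e. drawn from a single group): C(7,6) + C(4,6) + C(7,6) = 14.
By inclusion–exclusion: 18564 − 3927 + 14 = 14651.

14651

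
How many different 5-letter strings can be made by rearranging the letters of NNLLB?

30

NNLLB has 5 letters with L appearing twice and N appearing twice.
Dividing 5! = 120 by 2!·2! = 4 for the repeated letters gives 30.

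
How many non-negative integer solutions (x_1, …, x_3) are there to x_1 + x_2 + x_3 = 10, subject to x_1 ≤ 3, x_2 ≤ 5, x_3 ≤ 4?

6

Ignoring the caps, the number of non-negative solutions to x_1+…+x_3 = 10 is C(12,2) = 66.
Subtract solutions that violate a single cap (substitute x_i' = x_i − (cap_i+1)): x_1 ≥ 4 gives C(8,2) = 28; x_2 ≥ 6 gives C(6,2) = 15; x_3 ≥ 5 gives C(7,2) = 21. Together 64.
Add back pairs where two caps are both exceeded: 1 + 3 + 0 = 4.
By inclusion–exclusion the count is 66 − 64 + 4 = 6.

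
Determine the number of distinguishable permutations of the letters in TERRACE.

The 7 letters of TERRACE have repeats: E appearing twice and R appearing twice.
The number of distinct arrangements is 7!/(2!·2!) = 5040/4 = 1260.

1260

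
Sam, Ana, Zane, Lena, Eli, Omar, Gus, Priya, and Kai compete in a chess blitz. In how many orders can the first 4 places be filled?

This is an ordered selection of 4 from 9: P(9,4).
That gives 9 × 8 × 7 × 6 = 3024.

3024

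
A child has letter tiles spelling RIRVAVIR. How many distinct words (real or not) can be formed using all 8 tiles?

1680

Letter multiplicities in RIRVAVIR: A×1, I×2, R×3, V×2.
So there are 8! / (3!·2!·2!) = 1680 distinguishable arrangements.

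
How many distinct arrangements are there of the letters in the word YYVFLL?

The 6 letters of YYVFLL have repeats: L appearing twice and Y appearing twice.
Dividing 6! = 720 by 2!·2! = 4 for the repeated letters gives 180.

180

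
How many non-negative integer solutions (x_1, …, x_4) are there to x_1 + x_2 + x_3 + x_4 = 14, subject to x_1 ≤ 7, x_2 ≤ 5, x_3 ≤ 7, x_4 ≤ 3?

118

By stars and bars, unrestricted non-negative solutions to x_1+…+x_4 = 14 number C(14+3,3) = 680.
Subtract solutions that violate a single cap (substitute x_i' = x_i − (cap_i+1)): x_1 ≥ 8 gives C(9,3) = 84; x_2 ≥ 6 gives C(11,3) = 165; x_3 ≥ 8 gives C(9,3) = 84; x_4 ≥ 4 gives C(13,3) = 286. Together 619.
Add back pairs where two caps are both exceeded: 1 + 0 + 10 + 1 + 35 + 10 = 57.
By inclusion–exclusion the count is 680 − 619 + 57 = 118.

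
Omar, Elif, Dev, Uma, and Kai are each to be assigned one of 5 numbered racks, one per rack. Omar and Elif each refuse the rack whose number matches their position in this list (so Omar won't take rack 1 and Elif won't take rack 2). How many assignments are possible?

Let Aᵢ (for i ∈ {1, 2}) be the placements that put person i in their forbidden rack. Any j of these fix j positions, leaving (5−j)! ways to fill the rest, and there are C(2,j) ways to pick which j.
By inclusion–exclusion, the number of valid placements is Σ_{j=0}^{2} (−1)^j C(2,j)·(5−j)!.
Computing: 120 − 48 + 6 = 78.

78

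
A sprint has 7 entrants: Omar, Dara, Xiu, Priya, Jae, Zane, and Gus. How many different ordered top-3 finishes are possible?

There are 7 choices for 1st place, 6 for 2nd, and 5 for 3rd.
That gives 7 × 6 × 5 = 210.

210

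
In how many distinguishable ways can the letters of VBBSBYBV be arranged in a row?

Letter multiplicities in VBBSBYBV: B×4, S×1, V×2, Y×1.
So there are 8! / (4!·2!) = 840 distinguishable arrangements.

840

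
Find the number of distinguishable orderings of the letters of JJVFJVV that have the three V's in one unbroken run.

Treat the 3 copies of V as a single block. The multiset to arrange is then {VVV, F, J, J, J}, 5 items in all.
That gives (5)!/(3!) = 20 arrangements.

20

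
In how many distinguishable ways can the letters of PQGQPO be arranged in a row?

Letter multiplicities in PQGQPO: G×1, O×1, P×2, Q×2.
Dividing 6! = 720 by 2!·2! = 4 for the repeated letters gives 180.

180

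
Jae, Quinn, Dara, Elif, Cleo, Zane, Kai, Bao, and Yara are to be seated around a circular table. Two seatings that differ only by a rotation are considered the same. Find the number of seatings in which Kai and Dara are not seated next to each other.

30240

Without the restriction there are (8)! = 40320 seatings.
Seatings with Kai beside Dara: treat them as a block with 2 internal orders, giving 2 × (7)! = 10080.
Subtracting, 40320 − 10080 = 30240.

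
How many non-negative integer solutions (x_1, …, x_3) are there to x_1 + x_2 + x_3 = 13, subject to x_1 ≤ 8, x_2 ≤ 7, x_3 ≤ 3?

Ignoring the caps, the number of non-negative solutions to x_1+…+x_3 = 13 is C(15,2) = 105.
Subtract solutions that violate a single cap (substitute x_i' = x_i − (cap_i+1)): x_1 ≥ 9 gives C(6,2) = 15; x_2 ≥ 8 gives C(7,2) = 21; x_3 ≥ 4 gives C(11,2) = 55. Together 91.
Add back pairs where two caps are both exceeded: 0 + 1 + 3 = 4.
By inclusion–exclusion the count is 105 − 91 + 4 = 18.

18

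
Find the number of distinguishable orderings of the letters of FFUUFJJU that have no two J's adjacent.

There are 8!/(3!·3!·2!) = 560 arrangements of FFUUFJJU in total.
If the two J's are adjacent, glue them into one block, leaving 7 items to arrange: (7)!/(3!·3!) = 140 ways.
Hence 560 − 140 = 420.

420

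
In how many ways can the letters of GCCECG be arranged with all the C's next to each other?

Treat the 3 copies of C as a single block. The multiset to arrange is then {CCC, E, G, G}, 4 items in all.
That gives (4)!/(2!) = 12 arrangements.

12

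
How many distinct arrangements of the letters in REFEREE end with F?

15

With the last slot taken by F, it remains to arrange the other 6 letters (REEREE).
Those 6 letters have E appearing 4 times and R appearing twice, giving (6)!/(4!·2!) = 15.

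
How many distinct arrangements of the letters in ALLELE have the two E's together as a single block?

Treat the 2 copies of E as a single block. The multiset to arrange is then {EE, A, L, L, L}, 5 items in all.
That gives (5)!/(3!) = 20 arrangements.

20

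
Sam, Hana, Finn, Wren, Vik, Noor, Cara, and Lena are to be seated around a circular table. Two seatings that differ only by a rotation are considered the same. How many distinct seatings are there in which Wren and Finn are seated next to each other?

1440

Treat {Wren, Finn} as one unit (2 internal orders) and seat the resulting 7 units around the table: (6)! circular arrangements.
So 2 × (6)! = 2 × 720 = 1440.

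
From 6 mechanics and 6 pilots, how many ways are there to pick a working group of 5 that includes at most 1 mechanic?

96

Split by how many mechanics are chosen (0 through 1).
Sum: C(6,0)·C(6,5) + C(6,1)·C(6,4) = 6 + 90 = 96.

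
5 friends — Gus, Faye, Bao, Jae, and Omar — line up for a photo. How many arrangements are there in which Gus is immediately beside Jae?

Treat {Gus, Jae} as a single unit. There are 4 units to order, and the pair itself can be ordered 2 ways.
That gives 2 × 4! = 2 × 24 = 48.

48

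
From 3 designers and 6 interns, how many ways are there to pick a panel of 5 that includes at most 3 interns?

75

Split by how many interns are chosen (0 through 3).
Sum: C(6,0)·C(3,5) + C(6,1)·C(3,4) + C(6,2)·C(3,3) + C(6,3)·C(3,2) = 0 + 0 + 15 + 60 = 75.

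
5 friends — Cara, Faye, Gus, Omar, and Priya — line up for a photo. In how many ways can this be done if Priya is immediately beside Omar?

Place the 3 others and the Priya-Omar pair as 4 objects in a line; the pair has 2 internal arrangements.
So the count is 2·(4)! = 48.

48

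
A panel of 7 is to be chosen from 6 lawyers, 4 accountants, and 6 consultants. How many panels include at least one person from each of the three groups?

10408

Total 7-person selections from all 16: C(16,7) = 11440.
Subtract selections that omit an entire group: no lawyers → C(10,7) = 120; no accountants → C(12,7) = 792; no consultants → C(10,7) = 120.
Add back selections omitting two groups (i.e. drawn from a single group): C(6,7) + C(4,7) + C(6,7) = 0.
By inclusion–exclusion: 11440 − 1032 + 0 = 10408.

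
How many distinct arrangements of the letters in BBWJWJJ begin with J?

Fix J in the first position and arrange the remaining 6 letters.
Those 6 letters have B appearing twice, J appearing twice, and W appearing twice, giving (6)!/(2!·2!·2!) = 90.

90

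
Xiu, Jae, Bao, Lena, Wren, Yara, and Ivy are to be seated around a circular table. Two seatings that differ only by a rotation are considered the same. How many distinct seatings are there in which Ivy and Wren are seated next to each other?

240

Glue Ivy and Wren into a block (2 internal orders). Seating 6 units around a circle gives (5)! arrangements.
So 2 × (5)! = 2 × 120 = 240.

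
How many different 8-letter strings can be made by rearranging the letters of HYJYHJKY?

The 8 letters of HYJYHJKY have repeats: H appearing twice, J appearing twice, and Y appearing 3 times.
Dividing 8! = 40320 by 3!·2!·2! = 24 for the repeated letters gives 1680.

1680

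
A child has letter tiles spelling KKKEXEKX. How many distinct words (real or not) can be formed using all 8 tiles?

Letter multiplicities in KKKEXEKX: E×2, K×4, X×2.
Dividing 8! = 40320 by 4!·2!·2! = 96 for the repeated letters gives 420.

420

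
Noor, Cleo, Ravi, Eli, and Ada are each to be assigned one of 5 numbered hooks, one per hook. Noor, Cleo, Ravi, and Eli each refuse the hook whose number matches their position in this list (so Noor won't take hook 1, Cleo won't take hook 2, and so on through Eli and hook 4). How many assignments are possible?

Let Aᵢ (for 1 ≤ i ≤ 4) be the placements that put person i in their forbidden hook. Any j of these fix j positions, leaving (5−j)! ways to fill the rest, and there are C(4,j) ways to pick which j.
By inclusion–exclusion, the number of valid placements is Σ_{j=0}^{4} (−1)^j C(4,j)·(5−j)!.
Computing: 120 − 96 + 36 − 8 + 1 = 53.

53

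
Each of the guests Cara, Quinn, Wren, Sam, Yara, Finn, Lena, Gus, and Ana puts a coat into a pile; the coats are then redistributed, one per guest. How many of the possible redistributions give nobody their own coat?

Let Aᵢ be the assignments in which guest i gets their own coat. We want the size of the complement of A₁∪…∪A_9.
By inclusion–exclusion this is Σ_{j=0}^{9} (−1)^j C(9,j)·(9−j)!.
Computing: 362880 − 362880 + 181440 − 60480 + 15120 − 3024 + 504 − 72 + 9 − 1 = 133496.

133496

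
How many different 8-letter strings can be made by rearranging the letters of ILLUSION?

10080

Letter multiplicities in ILLUSION: I×2, L×2, N×1, O×1, S×1, U×1.
So there are 8! / (2!·2!) = 10080 distinguishable arrangements.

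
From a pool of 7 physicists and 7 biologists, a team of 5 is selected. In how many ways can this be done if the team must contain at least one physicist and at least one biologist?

Total 5-person selections from all 14: C(14,5) = 2002.
Selections missing a whole group: no physicists → C(7,5) = 21; no biologists → C(7,5) = 21.
Both groups omitted at once is impossible, so 2002 − 42 = 1960.

1960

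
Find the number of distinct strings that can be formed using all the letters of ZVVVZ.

10

Letter multiplicities in ZVVVZ: V×3, Z×2.
The number of distinct arrangements is 5!/(3!·2!) = 120/12 = 10.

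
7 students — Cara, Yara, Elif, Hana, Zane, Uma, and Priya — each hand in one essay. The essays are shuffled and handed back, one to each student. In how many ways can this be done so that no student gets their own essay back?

Count assignments avoiding every fixed point. For any j of the 7 students fixed to their own essay, the other 7−j can be arranged in (7−j)! ways.
By inclusion–exclusion this is Σ_{j=0}^{7} (−1)^j C(7,j)·(7−j)!.
Computing: 5040 − 5040 + 2520 − 840 + 210 − 42 + 7 − 1 = 1854.

1854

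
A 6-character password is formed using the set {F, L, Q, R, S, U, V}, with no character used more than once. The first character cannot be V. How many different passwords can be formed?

The first character has 7−1 = 6 choices (anything except V).
The remaining 5 characters are filled from the other 6 symbols without repetition: 6 × 5 × 4 × 3 × 2 = 720.
Total: 6 × 720 = 4320.

4320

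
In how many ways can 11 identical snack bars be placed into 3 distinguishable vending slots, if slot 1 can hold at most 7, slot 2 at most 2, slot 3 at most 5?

Ignoring the caps, the number of non-negative solutions to x_1+…+x_3 = 11 is C(13,2) = 78.
Subtract solutions that violate a single cap (substitute x_i' = x_i − (cap_i+1)): x_1 ≥ 8 gives C(5,2) = 10; x_2 ≥ 3 gives C(10,2) = 45; x_3 ≥ 6 gives C(7,2) = 21. Together 76.
Add back pairs where two caps are both exceeded: 1 + 0 + 6 = 7.
By inclusion–exclusion the count is 78 − 76 + 7 = 9.

9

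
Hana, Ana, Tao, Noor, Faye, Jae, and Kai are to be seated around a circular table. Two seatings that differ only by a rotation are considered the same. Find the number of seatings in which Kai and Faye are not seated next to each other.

All circular seatings of 7 people number (6)! = 720.
Those with Kai next to Faye: fuse the pair into one unit and seat 6 units around a circle — 2·(5)! = 240.
Subtracting, 720 − 240 = 480.

480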